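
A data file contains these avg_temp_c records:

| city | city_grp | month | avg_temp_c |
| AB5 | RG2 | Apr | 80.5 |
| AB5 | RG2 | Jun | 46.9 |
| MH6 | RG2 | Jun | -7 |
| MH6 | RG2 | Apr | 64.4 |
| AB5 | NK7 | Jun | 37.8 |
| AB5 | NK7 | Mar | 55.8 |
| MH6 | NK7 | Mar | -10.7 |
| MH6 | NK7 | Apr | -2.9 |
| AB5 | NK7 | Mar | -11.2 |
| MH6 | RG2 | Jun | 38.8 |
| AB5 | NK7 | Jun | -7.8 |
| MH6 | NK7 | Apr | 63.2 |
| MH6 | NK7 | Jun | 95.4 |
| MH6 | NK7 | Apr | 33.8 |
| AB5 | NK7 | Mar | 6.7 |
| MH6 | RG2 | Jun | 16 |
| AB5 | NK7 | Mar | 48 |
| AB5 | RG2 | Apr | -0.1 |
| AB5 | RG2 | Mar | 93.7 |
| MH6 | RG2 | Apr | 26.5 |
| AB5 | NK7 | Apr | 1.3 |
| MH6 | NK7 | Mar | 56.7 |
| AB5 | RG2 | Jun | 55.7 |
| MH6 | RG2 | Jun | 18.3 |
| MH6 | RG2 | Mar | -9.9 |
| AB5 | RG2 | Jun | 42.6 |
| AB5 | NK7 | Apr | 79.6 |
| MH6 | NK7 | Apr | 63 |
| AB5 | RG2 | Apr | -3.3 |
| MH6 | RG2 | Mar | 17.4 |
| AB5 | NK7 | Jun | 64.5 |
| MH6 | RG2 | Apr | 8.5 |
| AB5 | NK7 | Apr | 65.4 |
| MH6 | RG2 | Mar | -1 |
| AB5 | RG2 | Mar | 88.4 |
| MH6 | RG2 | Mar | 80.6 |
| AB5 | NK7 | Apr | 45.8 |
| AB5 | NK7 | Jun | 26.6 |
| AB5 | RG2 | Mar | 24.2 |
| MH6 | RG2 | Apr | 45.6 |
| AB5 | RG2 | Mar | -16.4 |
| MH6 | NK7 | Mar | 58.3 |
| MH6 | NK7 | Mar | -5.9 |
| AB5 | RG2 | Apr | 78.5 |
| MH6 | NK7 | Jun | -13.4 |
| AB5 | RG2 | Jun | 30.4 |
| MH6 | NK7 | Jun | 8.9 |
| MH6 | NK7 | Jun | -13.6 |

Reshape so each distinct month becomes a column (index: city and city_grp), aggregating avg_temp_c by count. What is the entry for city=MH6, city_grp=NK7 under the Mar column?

Rows with city=MH6, city_grp=NK7 and month=Mar: avg_temp_c values are -10.7, 56.7, 58.3, -5.9.
4 rows match — count = 4.

4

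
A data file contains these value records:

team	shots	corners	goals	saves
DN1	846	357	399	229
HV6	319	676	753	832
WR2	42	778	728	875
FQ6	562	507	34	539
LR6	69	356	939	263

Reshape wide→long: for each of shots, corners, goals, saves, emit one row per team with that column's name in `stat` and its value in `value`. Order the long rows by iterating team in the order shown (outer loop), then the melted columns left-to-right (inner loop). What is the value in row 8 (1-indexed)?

832

20 rows total (5 × 4). Row 8: index ⌊(8-1)/4⌋ = 1 into team → HV6; (8-1) mod 4 = 3 into the melted columns → saves.
So row 8 is (HV6, saves, 832); value = 832.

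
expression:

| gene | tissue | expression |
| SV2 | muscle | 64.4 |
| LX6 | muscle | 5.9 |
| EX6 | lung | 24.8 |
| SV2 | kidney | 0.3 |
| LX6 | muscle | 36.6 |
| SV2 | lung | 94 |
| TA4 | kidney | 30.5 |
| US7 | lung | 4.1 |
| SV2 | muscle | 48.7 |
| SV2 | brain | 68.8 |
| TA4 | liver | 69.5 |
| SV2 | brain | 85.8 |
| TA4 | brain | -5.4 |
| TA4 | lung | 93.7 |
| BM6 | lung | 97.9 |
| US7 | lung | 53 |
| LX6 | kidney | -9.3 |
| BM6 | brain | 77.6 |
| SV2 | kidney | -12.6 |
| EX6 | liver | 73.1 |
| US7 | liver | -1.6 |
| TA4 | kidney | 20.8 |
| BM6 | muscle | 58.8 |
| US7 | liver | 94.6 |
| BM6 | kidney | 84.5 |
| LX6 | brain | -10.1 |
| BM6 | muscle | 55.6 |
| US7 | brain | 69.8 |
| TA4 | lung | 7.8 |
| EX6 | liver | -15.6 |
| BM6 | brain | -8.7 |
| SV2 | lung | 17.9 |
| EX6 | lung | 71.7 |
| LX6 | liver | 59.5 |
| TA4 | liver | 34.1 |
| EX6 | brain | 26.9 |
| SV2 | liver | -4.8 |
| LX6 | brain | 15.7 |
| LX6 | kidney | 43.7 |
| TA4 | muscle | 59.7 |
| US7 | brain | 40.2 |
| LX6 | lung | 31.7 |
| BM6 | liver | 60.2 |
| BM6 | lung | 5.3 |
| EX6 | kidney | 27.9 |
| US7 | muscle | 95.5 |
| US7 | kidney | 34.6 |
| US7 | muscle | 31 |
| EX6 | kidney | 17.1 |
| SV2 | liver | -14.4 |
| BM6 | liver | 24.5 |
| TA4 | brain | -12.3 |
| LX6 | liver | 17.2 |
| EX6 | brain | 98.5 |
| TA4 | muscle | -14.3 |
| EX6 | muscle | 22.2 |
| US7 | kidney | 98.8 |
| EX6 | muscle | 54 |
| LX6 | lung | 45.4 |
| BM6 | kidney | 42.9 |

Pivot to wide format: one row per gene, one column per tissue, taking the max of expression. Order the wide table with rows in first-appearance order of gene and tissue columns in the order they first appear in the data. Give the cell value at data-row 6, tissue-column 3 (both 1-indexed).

84.5

With rows in first-appearance order of gene, row 6 is gene=BM6. tissue columns in first-appearance order: muscle, lung, kidney, brain, liver; column 3 is kidney.
Long rows with gene=BM6, tissue=kidney: max(84.5, 42.9) = 84.5.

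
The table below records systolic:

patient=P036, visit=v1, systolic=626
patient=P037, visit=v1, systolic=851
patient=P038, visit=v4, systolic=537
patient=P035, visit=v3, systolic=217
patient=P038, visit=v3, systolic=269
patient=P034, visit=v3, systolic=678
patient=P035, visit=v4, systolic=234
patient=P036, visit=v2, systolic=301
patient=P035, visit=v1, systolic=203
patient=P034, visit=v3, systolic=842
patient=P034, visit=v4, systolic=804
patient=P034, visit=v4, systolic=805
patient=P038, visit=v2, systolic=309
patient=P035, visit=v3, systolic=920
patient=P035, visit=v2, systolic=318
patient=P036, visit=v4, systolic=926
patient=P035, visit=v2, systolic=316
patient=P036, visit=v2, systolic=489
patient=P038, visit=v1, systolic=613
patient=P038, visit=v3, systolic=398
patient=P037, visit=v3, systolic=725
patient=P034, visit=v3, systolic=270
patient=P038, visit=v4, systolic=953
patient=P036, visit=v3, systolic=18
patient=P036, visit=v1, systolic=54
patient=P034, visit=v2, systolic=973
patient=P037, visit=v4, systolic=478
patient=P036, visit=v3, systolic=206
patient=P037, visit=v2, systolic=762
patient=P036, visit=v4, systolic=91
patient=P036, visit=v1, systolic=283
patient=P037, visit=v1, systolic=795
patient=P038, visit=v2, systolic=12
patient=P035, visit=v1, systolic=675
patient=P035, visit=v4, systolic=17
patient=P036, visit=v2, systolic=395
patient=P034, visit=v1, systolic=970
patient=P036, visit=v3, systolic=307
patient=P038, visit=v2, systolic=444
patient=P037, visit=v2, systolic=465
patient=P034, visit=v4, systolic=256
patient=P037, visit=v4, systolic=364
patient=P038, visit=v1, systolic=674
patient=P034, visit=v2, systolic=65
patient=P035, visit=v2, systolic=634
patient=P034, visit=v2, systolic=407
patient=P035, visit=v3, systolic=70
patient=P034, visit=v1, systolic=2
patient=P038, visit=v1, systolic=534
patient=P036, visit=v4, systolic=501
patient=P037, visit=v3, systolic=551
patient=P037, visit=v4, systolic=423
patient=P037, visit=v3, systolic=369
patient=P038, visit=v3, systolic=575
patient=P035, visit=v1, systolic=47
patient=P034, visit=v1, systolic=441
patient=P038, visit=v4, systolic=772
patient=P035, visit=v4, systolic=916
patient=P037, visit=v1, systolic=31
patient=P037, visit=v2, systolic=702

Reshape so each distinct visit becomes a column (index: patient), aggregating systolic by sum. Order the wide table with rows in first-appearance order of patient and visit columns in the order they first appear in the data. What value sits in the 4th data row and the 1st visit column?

925

With rows in first-appearance order of patient, row 4 is patient=P035. visit columns in first-appearance order: v1, v4, v3, v2; column 1 is v1.
Long rows with patient=P035, visit=v1: 203 + 675 + 47 = 925.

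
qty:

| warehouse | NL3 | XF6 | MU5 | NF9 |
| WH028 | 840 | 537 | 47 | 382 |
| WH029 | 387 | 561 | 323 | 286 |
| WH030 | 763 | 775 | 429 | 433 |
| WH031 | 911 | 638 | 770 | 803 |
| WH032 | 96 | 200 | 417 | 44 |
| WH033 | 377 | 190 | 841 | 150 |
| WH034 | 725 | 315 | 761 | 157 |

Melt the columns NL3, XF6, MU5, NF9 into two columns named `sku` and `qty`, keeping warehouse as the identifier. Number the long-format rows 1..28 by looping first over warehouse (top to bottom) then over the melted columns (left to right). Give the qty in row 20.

44

28 rows total (7 × 4). Row 20: index ⌊(20-1)/4⌋ = 4 into warehouse → WH032; (20-1) mod 4 = 3 into the melted columns → NF9.
So row 20 is (WH032, NF9, 44); qty = 44.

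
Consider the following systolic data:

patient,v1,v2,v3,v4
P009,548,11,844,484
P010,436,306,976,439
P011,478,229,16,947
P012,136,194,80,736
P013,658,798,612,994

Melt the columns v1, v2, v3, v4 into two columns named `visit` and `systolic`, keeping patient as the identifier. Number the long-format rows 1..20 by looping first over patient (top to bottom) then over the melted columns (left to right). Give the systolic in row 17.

20 rows total (5 × 4). Row 17: index ⌊(17-1)/4⌋ = 4 into patient → P013; (17-1) mod 4 = 0 into the melted columns → v1.
So row 17 is (P013, v1, 658); systolic = 658.

658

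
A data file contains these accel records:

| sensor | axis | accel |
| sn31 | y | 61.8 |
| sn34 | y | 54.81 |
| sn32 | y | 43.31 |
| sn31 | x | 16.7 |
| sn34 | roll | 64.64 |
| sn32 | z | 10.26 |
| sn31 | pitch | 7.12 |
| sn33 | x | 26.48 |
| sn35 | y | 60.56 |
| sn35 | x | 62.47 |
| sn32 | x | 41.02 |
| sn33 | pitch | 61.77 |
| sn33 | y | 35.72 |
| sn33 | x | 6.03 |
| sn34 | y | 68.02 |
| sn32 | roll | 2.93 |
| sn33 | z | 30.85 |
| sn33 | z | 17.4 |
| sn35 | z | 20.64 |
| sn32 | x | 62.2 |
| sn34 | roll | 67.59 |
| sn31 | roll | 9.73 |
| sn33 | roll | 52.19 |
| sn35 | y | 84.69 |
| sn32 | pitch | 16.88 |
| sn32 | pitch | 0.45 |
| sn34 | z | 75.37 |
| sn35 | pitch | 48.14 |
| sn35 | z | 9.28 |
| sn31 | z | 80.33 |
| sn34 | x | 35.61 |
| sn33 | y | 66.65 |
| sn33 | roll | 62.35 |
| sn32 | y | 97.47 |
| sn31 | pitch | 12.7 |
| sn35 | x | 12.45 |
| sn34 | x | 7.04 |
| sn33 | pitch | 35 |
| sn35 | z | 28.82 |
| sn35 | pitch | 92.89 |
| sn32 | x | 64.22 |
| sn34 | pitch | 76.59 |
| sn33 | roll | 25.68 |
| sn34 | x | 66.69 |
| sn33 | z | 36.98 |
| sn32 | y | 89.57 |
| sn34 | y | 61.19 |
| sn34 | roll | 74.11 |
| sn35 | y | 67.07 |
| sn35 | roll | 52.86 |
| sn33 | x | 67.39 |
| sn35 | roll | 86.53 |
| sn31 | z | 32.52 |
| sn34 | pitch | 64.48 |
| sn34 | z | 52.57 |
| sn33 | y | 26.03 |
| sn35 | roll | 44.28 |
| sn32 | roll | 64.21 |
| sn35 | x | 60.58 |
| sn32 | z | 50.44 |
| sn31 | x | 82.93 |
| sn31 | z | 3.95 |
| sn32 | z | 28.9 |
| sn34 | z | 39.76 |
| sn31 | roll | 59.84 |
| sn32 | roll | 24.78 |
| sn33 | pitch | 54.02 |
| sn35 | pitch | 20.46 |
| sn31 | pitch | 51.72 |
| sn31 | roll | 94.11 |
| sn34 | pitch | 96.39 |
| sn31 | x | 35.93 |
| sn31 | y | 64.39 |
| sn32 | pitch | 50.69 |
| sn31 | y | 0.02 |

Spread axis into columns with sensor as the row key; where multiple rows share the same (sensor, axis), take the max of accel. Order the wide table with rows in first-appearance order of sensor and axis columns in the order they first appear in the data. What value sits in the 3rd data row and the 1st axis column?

97.47

With rows in first-appearance order of sensor, row 3 is sensor=sn32. axis columns in first-appearance order: y, x, roll, z, pitch; column 1 is y.
Long rows with sensor=sn32, axis=y: max(43.31, 97.47, 89.57) = 97.47.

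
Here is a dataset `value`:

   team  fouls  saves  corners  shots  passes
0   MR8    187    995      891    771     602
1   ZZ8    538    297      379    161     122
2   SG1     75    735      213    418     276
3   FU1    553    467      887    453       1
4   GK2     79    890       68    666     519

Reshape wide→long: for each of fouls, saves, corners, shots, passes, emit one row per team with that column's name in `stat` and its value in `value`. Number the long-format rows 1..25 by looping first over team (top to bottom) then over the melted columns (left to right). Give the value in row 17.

467

25 rows total (5 × 5). Row 17: index ⌊(17-1)/5⌋ = 3 into team → FU1; (17-1) mod 5 = 1 into the melted columns → saves.
So row 17 is (FU1, saves, 467); value = 467.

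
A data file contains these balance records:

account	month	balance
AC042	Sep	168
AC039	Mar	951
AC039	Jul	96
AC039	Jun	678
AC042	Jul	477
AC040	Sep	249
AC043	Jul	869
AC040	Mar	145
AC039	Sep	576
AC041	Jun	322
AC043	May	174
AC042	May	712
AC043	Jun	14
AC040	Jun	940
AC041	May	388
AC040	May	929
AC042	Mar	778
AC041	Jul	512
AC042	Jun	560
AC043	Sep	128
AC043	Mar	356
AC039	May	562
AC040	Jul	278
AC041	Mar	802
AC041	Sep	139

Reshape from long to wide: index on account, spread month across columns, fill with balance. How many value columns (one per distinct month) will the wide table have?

5

5 distinct month values: Sep, Jun, Jul, Mar, May.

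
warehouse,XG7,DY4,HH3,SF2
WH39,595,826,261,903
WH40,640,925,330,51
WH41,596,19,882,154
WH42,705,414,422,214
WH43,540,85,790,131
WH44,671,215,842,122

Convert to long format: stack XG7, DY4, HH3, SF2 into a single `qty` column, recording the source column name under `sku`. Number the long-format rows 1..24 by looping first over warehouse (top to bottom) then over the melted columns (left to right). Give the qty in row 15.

24 rows total (6 × 4). Row 15: index ⌊(15-1)/4⌋ = 3 into warehouse → WH42; (15-1) mod 4 = 2 into the melted columns → HH3.
So row 15 is (WH42, HH3, 422); qty = 422.

422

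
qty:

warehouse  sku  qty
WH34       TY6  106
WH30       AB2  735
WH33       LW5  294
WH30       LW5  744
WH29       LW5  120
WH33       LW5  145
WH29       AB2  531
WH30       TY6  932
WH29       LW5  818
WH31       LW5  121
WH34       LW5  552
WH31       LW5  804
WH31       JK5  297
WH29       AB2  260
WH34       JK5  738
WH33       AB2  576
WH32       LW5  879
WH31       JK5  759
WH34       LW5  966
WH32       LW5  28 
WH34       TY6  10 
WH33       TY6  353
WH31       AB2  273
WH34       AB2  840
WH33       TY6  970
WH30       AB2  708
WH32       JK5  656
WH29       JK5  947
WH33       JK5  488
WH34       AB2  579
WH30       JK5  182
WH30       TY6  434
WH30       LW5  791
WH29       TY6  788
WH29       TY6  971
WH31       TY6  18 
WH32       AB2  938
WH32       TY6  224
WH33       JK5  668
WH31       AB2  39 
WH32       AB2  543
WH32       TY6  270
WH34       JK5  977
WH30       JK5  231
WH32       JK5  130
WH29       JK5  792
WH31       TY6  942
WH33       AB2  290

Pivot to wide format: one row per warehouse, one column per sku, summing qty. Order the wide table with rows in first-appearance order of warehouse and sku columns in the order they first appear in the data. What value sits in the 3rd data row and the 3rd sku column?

439

With rows in first-appearance order of warehouse, row 3 is warehouse=WH33. sku columns in first-appearance order: TY6, AB2, LW5, JK5; column 3 is LW5.
Long rows with warehouse=WH33, sku=LW5: 294 + 145 = 439.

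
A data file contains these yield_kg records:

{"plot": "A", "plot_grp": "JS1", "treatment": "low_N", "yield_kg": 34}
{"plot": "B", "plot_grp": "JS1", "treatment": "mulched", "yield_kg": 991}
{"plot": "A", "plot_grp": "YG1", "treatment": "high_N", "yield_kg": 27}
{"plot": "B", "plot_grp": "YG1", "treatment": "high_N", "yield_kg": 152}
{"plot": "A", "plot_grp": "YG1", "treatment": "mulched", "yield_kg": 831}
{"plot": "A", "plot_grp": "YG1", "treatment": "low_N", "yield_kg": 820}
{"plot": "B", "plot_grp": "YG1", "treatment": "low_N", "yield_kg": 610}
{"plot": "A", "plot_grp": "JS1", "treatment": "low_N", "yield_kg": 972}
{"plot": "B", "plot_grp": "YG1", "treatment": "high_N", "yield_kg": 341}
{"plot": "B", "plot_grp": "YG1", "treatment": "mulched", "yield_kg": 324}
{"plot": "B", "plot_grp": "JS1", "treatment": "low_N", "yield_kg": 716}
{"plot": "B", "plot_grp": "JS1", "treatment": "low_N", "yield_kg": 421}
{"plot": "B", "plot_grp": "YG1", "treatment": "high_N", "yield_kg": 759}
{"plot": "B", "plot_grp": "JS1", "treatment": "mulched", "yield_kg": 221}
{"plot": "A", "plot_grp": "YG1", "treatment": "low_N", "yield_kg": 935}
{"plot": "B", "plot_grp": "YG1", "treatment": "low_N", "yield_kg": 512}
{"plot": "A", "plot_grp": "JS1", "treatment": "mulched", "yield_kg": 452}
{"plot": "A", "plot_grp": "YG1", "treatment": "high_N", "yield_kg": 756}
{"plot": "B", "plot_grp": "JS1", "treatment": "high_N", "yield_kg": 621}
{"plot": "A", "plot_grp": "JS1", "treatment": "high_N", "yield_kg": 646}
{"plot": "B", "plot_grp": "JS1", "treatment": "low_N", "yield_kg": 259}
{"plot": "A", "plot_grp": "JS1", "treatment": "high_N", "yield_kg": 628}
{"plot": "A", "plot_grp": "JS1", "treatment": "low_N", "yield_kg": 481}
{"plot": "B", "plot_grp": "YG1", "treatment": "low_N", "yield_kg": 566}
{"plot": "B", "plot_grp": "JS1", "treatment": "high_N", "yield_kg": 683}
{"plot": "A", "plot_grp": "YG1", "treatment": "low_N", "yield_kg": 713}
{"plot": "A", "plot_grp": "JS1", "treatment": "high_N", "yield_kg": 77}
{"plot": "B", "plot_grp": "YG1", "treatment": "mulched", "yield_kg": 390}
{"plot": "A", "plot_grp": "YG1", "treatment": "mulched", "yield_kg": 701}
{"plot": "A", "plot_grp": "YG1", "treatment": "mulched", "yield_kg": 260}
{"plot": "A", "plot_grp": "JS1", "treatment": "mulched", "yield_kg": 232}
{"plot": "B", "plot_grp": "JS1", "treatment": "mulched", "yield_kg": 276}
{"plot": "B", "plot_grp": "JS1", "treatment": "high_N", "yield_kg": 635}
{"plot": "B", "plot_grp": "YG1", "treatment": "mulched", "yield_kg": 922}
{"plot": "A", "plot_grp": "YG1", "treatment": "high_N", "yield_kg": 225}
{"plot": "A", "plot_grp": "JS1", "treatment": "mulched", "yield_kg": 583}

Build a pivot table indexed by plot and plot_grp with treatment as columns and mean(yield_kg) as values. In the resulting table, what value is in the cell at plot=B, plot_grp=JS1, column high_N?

646.33

Rows with plot=B, plot_grp=JS1 and treatment=high_N: yield_kg values are 621, 683, 635.
(621 + 683 + 635) / 3 = 646.33.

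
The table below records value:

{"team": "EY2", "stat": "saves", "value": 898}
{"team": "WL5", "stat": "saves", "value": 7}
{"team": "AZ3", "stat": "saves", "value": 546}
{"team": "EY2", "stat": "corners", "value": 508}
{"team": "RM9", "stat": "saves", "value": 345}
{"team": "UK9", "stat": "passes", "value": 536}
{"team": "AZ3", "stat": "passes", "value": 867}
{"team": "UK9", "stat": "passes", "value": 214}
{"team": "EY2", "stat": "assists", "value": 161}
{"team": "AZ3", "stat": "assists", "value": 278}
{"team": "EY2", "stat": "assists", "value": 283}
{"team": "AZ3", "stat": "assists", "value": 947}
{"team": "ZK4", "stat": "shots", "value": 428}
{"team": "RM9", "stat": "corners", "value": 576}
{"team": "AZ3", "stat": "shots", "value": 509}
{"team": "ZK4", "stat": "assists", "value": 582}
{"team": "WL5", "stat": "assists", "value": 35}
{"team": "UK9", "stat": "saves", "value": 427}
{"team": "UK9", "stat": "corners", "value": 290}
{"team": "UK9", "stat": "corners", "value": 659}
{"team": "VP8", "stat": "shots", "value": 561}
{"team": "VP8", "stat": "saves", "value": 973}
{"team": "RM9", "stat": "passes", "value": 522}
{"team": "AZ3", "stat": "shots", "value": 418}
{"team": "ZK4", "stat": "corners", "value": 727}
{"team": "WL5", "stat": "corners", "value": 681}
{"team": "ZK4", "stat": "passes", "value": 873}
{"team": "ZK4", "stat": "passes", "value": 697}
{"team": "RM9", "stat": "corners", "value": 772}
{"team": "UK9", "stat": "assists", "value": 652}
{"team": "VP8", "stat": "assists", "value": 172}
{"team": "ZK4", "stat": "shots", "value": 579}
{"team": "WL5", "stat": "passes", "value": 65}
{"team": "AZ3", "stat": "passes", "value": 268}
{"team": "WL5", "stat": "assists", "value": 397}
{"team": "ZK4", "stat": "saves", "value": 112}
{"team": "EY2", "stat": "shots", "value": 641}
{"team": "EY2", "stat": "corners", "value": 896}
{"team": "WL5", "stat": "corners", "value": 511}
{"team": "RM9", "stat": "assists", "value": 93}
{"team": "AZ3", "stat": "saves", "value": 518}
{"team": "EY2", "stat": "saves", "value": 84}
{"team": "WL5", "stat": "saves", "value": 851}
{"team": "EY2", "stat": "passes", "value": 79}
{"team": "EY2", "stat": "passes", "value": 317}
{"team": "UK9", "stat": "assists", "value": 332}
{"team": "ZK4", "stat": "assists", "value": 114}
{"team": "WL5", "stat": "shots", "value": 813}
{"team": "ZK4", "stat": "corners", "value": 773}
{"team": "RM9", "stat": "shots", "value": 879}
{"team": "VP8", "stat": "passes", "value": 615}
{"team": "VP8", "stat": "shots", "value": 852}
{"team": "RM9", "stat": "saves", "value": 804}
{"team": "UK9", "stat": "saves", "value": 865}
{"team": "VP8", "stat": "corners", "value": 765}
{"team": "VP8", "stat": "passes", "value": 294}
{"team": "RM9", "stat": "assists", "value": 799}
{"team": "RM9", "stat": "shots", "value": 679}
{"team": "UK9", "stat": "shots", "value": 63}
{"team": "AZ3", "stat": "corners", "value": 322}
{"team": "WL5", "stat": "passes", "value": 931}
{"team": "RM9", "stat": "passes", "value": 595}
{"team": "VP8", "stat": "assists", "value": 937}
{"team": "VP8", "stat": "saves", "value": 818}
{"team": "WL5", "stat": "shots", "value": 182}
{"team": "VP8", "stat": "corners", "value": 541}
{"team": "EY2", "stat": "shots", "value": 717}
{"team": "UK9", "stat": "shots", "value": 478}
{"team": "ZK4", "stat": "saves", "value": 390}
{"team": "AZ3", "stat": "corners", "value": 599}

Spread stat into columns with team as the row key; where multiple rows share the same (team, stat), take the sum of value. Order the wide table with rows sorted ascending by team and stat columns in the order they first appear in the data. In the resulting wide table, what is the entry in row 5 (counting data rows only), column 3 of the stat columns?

909

With rows sorted ascending by team, row 5 is team=VP8. stat columns in first-appearance order: saves, corners, passes, assists, shots; column 3 is passes.
Long rows with team=VP8, stat=passes: 615 + 294 = 909.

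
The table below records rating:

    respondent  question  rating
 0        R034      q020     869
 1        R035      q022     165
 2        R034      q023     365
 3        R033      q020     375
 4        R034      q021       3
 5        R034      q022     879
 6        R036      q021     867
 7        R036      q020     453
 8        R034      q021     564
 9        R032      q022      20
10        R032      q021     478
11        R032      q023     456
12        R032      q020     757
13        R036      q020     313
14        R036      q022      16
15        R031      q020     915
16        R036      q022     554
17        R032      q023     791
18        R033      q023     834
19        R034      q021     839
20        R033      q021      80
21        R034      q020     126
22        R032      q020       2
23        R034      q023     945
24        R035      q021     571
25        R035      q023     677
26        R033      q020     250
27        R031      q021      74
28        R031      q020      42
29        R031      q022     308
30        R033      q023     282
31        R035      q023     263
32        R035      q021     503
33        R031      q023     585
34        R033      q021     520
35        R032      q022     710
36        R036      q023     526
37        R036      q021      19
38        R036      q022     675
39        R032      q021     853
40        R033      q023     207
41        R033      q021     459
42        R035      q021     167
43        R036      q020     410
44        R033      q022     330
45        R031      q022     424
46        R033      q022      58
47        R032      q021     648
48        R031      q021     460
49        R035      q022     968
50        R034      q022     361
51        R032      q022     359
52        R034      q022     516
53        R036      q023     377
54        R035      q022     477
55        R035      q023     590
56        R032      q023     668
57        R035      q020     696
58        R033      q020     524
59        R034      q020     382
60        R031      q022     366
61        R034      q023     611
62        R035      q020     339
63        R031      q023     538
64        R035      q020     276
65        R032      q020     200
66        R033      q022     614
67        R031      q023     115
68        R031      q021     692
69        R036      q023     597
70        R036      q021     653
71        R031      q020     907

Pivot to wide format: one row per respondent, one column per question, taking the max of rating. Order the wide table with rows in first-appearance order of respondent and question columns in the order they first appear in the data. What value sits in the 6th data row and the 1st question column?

915

With rows in first-appearance order of respondent, row 6 is respondent=R031. question columns in first-appearance order: q020, q022, q023, q021; column 1 is q020.
Long rows with respondent=R031, question=q020: max(915, 42, 907) = 915.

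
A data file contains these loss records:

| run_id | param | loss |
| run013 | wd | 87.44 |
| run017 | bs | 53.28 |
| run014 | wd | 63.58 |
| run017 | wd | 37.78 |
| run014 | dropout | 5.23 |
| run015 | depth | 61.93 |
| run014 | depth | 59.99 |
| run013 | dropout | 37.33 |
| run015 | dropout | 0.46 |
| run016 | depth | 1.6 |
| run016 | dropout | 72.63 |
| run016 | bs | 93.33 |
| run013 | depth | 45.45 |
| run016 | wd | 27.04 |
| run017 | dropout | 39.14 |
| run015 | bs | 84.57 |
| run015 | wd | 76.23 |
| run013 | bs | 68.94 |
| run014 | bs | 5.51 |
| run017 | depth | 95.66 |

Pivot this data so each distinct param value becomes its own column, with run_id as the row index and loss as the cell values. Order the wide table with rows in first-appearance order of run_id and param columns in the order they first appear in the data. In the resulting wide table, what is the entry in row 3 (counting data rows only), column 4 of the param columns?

59.99

With rows in first-appearance order of run_id, row 3 is run_id=run014. param columns in first-appearance order: wd, bs, dropout, depth; column 4 is depth.
Long rows with run_id=run014, param=depth: loss = 59.99.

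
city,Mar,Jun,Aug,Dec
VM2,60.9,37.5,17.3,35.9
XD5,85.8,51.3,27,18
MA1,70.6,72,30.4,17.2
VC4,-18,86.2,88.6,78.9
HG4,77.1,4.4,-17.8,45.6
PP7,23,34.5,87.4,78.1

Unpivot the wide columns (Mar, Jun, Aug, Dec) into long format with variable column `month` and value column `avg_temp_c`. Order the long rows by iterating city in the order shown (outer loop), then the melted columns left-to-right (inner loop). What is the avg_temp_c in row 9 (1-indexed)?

70.6

24 rows total (6 × 4). Row 9: index ⌊(9-1)/4⌋ = 2 into city → MA1; (9-1) mod 4 = 0 into the melted columns → Mar.
So row 9 is (MA1, Mar, 70.6); avg_temp_c = 70.6.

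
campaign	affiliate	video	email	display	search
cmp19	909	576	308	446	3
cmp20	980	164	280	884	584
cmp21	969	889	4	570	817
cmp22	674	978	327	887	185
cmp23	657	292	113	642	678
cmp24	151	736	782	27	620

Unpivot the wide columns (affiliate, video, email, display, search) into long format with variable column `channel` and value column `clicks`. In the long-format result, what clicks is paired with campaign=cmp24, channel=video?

Unpivoting turns each (campaign, wide-column) pair into one long row.
The wide cell at row cmp24, column video holds 736, so the long row (cmp24, video) has clicks=736.

736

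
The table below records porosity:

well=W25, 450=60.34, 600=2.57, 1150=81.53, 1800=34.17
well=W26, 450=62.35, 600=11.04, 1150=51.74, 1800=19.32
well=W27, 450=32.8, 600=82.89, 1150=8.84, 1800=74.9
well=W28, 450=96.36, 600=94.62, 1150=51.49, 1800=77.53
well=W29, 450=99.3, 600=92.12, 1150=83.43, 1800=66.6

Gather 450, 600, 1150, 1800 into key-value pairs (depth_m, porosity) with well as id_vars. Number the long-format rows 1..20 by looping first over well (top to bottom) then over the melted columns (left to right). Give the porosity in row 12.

74.9

20 rows total (5 × 4). Row 12: index ⌊(12-1)/4⌋ = 2 into well → W27; (12-1) mod 4 = 3 into the melted columns → 1800.
So row 12 is (W27, 1800, 74.9); porosity = 74.9.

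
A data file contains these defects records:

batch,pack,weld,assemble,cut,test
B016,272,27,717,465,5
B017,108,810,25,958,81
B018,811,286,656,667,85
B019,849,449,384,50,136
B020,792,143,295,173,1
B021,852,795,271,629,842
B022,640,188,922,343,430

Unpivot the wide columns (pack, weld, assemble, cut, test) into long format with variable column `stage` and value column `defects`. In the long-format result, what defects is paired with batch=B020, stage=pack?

792

Unpivoting turns each (batch, wide-column) pair into one long row.
The wide cell at row B020, column pack holds 792, so the long row (B020, pack) has defects=792.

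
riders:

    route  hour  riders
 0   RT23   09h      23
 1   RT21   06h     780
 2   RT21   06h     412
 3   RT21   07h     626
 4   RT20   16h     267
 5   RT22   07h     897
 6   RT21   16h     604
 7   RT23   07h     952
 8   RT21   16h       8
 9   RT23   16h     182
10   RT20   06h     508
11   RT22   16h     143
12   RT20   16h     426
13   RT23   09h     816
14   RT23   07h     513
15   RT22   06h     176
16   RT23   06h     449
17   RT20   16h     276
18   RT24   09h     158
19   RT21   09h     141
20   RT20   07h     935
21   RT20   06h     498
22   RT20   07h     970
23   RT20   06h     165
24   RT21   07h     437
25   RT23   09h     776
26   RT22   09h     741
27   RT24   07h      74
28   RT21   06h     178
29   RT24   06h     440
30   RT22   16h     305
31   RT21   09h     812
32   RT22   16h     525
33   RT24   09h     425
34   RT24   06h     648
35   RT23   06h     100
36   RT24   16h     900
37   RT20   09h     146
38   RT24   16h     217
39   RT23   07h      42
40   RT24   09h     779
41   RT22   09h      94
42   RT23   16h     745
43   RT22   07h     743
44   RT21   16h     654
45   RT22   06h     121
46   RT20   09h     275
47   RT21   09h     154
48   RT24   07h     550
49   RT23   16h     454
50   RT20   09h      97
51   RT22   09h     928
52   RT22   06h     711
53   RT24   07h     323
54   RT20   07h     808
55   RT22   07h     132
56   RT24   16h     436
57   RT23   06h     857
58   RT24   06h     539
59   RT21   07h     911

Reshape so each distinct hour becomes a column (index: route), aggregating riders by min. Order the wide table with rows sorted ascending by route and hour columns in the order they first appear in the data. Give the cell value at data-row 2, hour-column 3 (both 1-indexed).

With rows sorted ascending by route, row 2 is route=RT21. hour columns in first-appearance order: 09h, 06h, 07h, 16h; column 3 is 07h.
Long rows with route=RT21, hour=07h: min(626, 437, 911) = 437.

437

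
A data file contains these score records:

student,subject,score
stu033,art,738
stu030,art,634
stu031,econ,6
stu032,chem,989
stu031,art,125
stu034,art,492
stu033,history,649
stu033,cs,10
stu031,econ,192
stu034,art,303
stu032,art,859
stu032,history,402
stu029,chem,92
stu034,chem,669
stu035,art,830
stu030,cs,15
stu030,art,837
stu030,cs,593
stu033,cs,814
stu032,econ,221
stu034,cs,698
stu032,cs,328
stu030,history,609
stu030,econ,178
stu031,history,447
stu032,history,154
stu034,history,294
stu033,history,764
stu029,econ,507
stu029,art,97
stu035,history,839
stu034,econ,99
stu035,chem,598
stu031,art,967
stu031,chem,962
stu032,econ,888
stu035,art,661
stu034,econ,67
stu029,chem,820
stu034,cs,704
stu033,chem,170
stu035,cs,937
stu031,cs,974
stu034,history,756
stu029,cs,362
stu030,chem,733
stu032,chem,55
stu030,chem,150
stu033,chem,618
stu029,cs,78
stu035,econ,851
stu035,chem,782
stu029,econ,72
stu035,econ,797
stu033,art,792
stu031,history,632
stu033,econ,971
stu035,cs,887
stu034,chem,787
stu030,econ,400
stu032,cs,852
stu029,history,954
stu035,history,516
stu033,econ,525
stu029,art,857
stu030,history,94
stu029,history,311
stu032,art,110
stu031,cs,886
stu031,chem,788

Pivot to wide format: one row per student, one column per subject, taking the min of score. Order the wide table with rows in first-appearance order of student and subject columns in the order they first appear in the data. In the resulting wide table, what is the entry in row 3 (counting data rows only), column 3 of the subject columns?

With rows in first-appearance order of student, row 3 is student=stu031. subject columns in first-appearance order: art, econ, chem, history, cs; column 3 is chem.
Long rows with student=stu031, subject=chem: min(962, 788) = 788.

788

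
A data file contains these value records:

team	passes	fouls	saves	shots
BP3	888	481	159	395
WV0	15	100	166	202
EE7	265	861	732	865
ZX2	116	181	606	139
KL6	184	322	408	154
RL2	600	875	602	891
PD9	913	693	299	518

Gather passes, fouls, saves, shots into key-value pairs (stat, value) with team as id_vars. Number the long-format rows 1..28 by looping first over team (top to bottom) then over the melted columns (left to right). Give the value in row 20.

28 rows total (7 × 4). Row 20: index ⌊(20-1)/4⌋ = 4 into team → KL6; (20-1) mod 4 = 3 into the melted columns → shots.
So row 20 is (KL6, shots, 154); value = 154.

154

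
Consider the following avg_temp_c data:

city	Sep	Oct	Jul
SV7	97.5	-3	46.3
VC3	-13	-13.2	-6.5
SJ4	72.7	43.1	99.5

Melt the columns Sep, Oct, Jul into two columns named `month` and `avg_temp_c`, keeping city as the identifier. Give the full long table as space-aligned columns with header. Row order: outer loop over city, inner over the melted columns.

city  month  avg_temp_c
SV7   Sep    97.5      
SV7   Oct    -3        
SV7   Jul    46.3      
VC3   Sep    -13       
VC3   Oct    -13.2     
VC3   Jul    -6.5      
SJ4   Sep    72.7      
SJ4   Oct    43.1      
SJ4   Jul    99.5      

Each (city, column) pair becomes one row: 3 × 3 = 9 rows.
For example, (SV7, Sep) → avg_temp_c=97.5.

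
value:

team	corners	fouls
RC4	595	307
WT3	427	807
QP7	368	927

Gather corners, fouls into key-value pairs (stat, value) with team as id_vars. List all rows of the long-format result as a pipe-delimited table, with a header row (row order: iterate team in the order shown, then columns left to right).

Each (team, column) pair becomes one row: 3 × 2 = 6 rows.
For example, (RC4, corners) → value=595.

| team | stat | value |
| RC4 | corners | 595 |
| RC4 | fouls | 307 |
| WT3 | corners | 427 |
| WT3 | fouls | 807 |
| QP7 | corners | 368 |
| QP7 | fouls | 927 |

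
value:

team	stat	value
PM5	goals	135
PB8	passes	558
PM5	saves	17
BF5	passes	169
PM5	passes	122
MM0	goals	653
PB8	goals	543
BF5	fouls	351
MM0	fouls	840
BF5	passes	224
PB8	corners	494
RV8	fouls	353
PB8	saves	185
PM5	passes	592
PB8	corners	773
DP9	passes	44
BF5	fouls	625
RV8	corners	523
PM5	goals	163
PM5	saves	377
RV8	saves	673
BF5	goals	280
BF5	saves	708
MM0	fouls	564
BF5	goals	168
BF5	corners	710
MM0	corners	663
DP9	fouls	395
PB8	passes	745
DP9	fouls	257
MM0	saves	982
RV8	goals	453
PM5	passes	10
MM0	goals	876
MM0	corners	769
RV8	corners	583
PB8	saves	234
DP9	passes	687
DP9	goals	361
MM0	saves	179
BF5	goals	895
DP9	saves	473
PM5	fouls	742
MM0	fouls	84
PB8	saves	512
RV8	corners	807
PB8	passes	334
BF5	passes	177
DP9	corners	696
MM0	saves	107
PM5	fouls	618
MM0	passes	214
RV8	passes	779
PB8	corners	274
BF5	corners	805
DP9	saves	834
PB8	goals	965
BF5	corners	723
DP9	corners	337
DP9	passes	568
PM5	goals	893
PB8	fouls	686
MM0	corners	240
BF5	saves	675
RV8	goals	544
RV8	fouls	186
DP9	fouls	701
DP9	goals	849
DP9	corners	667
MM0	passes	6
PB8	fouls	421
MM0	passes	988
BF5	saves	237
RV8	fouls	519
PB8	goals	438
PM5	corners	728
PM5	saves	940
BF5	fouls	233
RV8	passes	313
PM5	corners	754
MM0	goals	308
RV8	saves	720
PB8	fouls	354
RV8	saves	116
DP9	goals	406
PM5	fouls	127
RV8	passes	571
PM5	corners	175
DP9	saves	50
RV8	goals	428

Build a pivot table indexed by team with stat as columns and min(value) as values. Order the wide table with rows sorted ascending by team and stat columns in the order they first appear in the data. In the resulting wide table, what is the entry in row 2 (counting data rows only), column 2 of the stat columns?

44

With rows sorted ascending by team, row 2 is team=DP9. stat columns in first-appearance order: goals, passes, saves, fouls, corners; column 2 is passes.
Long rows with team=DP9, stat=passes: min(44, 687, 568) = 44.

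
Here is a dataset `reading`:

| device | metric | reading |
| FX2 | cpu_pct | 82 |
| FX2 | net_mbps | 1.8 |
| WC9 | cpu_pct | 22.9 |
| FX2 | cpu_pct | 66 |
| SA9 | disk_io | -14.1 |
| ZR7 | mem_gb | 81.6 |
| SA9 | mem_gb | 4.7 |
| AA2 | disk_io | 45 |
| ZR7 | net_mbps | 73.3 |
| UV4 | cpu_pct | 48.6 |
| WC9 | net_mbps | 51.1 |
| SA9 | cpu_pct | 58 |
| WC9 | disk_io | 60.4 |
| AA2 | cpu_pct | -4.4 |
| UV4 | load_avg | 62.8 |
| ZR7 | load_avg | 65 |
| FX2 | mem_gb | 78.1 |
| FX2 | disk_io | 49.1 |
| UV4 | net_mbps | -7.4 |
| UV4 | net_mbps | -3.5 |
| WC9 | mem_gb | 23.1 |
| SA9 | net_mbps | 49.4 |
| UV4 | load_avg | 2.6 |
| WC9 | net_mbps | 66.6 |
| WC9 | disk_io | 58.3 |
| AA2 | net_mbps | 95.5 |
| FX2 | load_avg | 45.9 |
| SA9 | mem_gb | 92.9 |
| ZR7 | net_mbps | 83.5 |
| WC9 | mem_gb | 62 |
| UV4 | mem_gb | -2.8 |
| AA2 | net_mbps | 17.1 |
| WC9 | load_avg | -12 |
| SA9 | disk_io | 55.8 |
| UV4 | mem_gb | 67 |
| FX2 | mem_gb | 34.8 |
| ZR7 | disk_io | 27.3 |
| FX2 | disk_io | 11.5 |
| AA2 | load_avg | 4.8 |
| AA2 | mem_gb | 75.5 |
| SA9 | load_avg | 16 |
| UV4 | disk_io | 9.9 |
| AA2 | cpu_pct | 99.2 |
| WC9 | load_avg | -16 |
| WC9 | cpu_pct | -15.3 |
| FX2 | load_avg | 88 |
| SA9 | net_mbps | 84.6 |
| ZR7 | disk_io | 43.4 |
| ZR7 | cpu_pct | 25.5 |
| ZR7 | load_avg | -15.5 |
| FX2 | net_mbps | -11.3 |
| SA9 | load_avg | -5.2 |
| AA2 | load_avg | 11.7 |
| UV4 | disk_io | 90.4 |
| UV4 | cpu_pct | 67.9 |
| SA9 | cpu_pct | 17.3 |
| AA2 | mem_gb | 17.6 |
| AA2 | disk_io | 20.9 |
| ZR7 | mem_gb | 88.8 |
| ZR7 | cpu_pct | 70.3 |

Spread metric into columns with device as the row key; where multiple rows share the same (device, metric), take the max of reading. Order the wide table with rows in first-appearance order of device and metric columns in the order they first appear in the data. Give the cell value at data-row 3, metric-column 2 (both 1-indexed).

With rows in first-appearance order of device, row 3 is device=SA9. metric columns in first-appearance order: cpu_pct, net_mbps, disk_io, mem_gb, load_avg; column 2 is net_mbps.
Long rows with device=SA9, metric=net_mbps: max(49.4, 84.6) = 84.6.

84.6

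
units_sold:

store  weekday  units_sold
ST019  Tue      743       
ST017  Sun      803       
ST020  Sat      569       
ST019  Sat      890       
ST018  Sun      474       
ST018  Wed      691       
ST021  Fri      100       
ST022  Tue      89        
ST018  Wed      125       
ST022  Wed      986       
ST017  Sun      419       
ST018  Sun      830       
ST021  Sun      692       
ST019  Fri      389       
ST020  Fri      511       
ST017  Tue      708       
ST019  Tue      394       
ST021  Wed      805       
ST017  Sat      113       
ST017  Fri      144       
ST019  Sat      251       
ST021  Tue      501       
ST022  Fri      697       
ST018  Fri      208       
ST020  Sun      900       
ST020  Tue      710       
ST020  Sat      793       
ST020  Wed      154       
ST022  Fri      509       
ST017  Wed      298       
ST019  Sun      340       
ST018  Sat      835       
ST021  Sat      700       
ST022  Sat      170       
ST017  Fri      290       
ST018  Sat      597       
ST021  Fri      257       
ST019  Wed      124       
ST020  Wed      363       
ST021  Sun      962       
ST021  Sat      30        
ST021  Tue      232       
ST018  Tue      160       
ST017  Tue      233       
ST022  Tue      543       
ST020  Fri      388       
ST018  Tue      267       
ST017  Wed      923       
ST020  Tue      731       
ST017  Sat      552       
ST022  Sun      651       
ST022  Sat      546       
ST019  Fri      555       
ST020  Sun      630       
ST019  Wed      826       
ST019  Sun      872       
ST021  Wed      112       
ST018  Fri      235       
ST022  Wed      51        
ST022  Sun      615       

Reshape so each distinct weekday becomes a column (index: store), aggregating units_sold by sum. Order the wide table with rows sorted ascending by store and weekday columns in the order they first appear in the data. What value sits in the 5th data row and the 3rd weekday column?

With rows sorted ascending by store, row 5 is store=ST021. weekday columns in first-appearance order: Tue, Sun, Sat, Wed, Fri; column 3 is Sat.
Long rows with store=ST021, weekday=Sat: 700 + 30 = 730.

730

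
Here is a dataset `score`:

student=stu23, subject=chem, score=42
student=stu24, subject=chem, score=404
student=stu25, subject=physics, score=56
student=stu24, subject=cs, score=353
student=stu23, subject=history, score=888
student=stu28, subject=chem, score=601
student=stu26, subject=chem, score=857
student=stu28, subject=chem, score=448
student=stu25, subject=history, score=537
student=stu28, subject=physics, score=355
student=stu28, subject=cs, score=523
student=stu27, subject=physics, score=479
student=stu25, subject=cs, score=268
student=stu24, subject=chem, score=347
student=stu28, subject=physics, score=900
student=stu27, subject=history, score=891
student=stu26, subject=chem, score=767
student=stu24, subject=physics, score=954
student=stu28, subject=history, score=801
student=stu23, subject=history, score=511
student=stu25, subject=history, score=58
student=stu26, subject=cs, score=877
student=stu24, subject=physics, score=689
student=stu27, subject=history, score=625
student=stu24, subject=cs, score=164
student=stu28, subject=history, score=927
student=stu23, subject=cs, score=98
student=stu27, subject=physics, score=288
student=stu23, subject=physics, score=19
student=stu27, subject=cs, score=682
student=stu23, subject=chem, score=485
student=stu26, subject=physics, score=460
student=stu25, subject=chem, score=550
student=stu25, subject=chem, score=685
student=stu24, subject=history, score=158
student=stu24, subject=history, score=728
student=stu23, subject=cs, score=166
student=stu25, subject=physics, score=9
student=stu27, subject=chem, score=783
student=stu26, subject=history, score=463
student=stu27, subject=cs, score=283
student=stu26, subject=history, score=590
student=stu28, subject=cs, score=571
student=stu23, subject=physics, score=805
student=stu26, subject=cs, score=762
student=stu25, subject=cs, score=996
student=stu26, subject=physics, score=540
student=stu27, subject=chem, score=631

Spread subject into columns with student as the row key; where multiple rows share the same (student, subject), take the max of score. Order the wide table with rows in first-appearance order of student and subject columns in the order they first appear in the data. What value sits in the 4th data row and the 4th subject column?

927

With rows in first-appearance order of student, row 4 is student=stu28. subject columns in first-appearance order: chem, physics, cs, history; column 4 is history.
Long rows with student=stu28, subject=history: max(801, 927) = 927.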